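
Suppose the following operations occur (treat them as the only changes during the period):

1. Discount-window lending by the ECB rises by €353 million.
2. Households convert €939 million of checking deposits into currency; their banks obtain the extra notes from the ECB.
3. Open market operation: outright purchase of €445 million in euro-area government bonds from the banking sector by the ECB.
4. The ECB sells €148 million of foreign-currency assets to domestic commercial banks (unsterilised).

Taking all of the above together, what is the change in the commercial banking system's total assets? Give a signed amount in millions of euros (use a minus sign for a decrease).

ECB balance sheet:
  Assets:      Securities +€445M, Loans to banks +€353M, Foreign assets −€148M
  Liabilities: Bank reserves −€289M, Currency in circulation +€939M
Commercial banking system:
  Assets:      Reserves at CB −€289M, Securities −€445M, Foreign assets +€148M
  Liabilities: Checkable deposits −€939M, Borrowings from CB +€353M
Change in total bank assets = -€586 million.

-€586 million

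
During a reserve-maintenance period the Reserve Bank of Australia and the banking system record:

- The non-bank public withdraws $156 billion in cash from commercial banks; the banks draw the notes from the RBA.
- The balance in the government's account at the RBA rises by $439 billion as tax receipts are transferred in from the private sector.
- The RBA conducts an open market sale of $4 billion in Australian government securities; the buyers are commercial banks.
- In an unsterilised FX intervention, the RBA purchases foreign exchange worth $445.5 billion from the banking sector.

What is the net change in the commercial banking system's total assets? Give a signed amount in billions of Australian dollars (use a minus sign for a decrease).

-$595 billion

Currency withdrawal $156 billion: bank balance sheets shrink → −$156B.
Government account inflow $439 billion: bank balance sheets shrink → −$439B.
OMO sale (to banks) $4 billion: just an asset swap on bank balance sheets → 0.
FX purchase $445.5 billion: just an asset swap on bank balance sheets → 0.
Net: −156 − 439 + 0 + 0 = -$595 billion.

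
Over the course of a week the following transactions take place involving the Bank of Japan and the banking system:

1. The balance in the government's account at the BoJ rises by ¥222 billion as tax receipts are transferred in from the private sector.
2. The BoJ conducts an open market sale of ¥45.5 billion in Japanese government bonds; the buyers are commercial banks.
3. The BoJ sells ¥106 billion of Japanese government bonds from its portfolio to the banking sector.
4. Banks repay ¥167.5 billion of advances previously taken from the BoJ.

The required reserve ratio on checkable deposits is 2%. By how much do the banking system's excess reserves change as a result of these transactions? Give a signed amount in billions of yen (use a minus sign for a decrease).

Government account inflow ¥222 billion: reserves −¥222B, deposits −¥222B.
OMO sale (to banks) ¥45.5 billion: reserves −¥45.5B, deposits 0.
OMO sale (to banks) ¥106 billion: reserves −¥106B, deposits 0.
Discount-window repayment ¥167.5 billion: reserves −¥167.5B, deposits 0.
Totals: Δreserves = −¥541B, Δdeposits = −¥222B.
Δrequired reserves = 2% × −¥222B = −¥4.44B.
Δexcess reserves = Δreserves − Δrequired = −¥541B − (−¥4.44B) = -¥536.56 billion.

-¥536.56 billion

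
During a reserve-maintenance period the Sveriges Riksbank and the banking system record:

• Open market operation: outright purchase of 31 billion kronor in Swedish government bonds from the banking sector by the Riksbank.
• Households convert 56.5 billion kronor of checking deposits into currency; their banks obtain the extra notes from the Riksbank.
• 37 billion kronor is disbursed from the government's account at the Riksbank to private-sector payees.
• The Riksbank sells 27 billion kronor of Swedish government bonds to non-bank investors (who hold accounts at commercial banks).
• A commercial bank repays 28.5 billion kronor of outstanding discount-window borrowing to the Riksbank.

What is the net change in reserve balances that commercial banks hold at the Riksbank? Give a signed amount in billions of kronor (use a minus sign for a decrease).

OMO purchase (from banks) 31 billion kronor: the Riksbank pays by crediting reserve accounts → +31B.
Currency withdrawal 56.5 billion kronor: banks swap reserves for currency → −56.5B.
Government spending 37 billion kronor: government payments flow into bank reserve accounts → +37B.
Asset sale (to non-banks) 27 billion kronor: the non-bank buyers' banks settle from reserves → −27B.
Discount-window repayment 28.5 billion kronor: repayment is debited from reserves → −28.5B.
Net: 31 − 56.5 + 37 − 27 − 28.5 = -44 billion.

-44 billion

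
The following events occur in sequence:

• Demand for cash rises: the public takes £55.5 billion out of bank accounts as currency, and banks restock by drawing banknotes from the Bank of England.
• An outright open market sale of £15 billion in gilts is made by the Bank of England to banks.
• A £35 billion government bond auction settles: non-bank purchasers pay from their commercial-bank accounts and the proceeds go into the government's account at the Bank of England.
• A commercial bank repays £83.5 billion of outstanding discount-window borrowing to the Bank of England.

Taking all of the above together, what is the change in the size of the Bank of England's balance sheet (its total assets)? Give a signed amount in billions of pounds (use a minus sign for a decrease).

Currency withdrawal £55.5 billion: only the composition of liabilities changes → 0.
OMO sale (to banks) £15 billion: a Bank of England asset is shed → −£15B.
Government account inflow £35 billion: only the composition of liabilities changes → 0.
Discount-window repayment £83.5 billion: a Bank of England asset is shed → −£83.5B.
Net: 0 − 15 + 0 − 83.5 = -£98.5 billion.

-£98.5 billion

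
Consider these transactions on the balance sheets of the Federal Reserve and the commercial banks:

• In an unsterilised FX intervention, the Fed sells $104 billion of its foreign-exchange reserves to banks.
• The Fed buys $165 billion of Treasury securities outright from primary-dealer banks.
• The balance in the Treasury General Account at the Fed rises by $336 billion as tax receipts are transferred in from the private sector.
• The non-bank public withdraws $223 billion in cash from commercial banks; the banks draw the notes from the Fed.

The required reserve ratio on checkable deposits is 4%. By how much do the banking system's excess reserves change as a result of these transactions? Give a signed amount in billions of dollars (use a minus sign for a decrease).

-$475.64 billion

FX sale $104 billion: reserves −$104B, deposits 0.
OMO purchase (from banks) $165 billion: reserves +$165B, deposits 0.
Government account inflow $336 billion: reserves −$336B, deposits −$336B.
Currency withdrawal $223 billion: reserves −$223B, deposits −$223B.
Totals: Δreserves = −$498B, Δdeposits = −$559B.
Δrequired reserves = 4% × −$559B = −$22.36B.
Δexcess reserves = Δreserves − Δrequired = −$498B − (−$22.36B) = -$475.64 billion.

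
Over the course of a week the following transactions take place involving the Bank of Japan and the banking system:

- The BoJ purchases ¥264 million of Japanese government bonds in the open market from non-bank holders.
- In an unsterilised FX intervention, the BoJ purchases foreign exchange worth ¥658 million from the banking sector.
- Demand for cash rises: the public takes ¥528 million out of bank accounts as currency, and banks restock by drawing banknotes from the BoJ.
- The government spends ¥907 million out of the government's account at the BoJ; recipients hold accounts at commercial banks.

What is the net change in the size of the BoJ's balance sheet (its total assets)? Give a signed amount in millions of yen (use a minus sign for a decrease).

+¥922 million

Asset purchase (from non-banks) ¥264 million: a BoJ asset is acquired → +¥264M.
FX purchase ¥658 million: a BoJ asset is acquired → +¥658M.
Currency withdrawal ¥528 million: only the composition of liabilities changes → 0.
Government spending ¥907 million: only the composition of liabilities changes → 0.
Net: 264 + 658 + 0 + 0 = +¥922 million.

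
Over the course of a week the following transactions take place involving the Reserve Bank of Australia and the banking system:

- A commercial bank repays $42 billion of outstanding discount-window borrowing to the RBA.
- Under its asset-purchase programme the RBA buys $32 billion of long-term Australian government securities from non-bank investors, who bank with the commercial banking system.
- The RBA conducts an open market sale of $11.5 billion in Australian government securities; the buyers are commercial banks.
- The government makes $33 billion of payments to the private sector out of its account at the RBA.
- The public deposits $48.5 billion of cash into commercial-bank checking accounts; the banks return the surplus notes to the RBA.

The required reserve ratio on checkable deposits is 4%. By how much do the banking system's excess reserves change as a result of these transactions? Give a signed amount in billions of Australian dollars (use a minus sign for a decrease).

+$55.46 billion

Discount-window repayment $42 billion: reserves −$42B, deposits 0.
Asset purchase (from non-banks) $32 billion: reserves +$32B, deposits +$32B.
OMO sale (to banks) $11.5 billion: reserves −$11.5B, deposits 0.
Government spending $33 billion: reserves +$33B, deposits +$33B.
Currency deposit $48.5 billion: reserves +$48.5B, deposits +$48.5B.
Totals: Δreserves = +$60B, Δdeposits = +$113.5B.
Δrequired reserves = 4% × +$113.5B = +$4.54B.
Δexcess reserves = Δreserves − Δrequired = +$60B − (+$4.54B) = +$55.46 billion.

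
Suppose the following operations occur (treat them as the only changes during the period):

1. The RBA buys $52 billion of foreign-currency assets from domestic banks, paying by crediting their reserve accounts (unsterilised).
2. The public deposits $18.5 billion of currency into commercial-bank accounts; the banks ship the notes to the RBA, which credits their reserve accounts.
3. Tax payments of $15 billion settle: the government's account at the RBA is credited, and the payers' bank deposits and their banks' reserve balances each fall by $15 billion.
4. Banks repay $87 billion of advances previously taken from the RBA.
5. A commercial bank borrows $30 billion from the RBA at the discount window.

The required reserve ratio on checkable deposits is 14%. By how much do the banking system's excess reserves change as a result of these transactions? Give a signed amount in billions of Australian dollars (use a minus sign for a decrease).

FX purchase $52 billion: reserves +$52B, deposits 0.
Currency deposit $18.5 billion: reserves +$18.5B, deposits +$18.5B.
Government account inflow $15 billion: reserves −$15B, deposits −$15B.
Discount-window repayment $87 billion: reserves −$87B, deposits 0.
Discount-window loan $30 billion: reserves +$30B, deposits 0.
Totals: Δreserves = −$1.5B, Δdeposits = +$3.5B.
Δrequired reserves = 14% × +$3.5B = +$0.49B.
Δexcess reserves = Δreserves − Δrequired = −$1.5B − (+$0.49B) = -$1.99 billion.

-$1.99 billion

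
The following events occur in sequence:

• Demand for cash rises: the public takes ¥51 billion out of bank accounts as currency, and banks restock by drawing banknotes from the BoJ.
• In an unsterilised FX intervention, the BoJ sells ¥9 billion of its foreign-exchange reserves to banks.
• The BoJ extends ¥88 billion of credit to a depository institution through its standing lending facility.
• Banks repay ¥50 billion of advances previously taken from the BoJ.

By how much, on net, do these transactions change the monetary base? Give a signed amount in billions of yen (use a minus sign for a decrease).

BoJ balance sheet:
  Assets:      Loans to banks +¥38B, Foreign assets −¥9B
  Liabilities: Bank reserves −¥22B, Currency in circulation +¥51B
Monetary base = currency + reserves: +¥51B + (−¥22B) = +¥29 billion.

+¥29 billion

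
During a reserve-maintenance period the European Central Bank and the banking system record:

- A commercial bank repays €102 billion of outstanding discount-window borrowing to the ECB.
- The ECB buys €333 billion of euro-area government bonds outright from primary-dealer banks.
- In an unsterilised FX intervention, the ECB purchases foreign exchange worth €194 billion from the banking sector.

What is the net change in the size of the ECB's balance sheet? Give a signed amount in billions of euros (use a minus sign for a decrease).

Discount-window repayment €102 billion: an ECB asset is shed → −€102B.
OMO purchase (from banks) €333 billion: an ECB asset is acquired → +€333B.
FX purchase €194 billion: an ECB asset is acquired → +€194B.
Net: −102 + 333 + 194 = +€425 billion.

+€425 billion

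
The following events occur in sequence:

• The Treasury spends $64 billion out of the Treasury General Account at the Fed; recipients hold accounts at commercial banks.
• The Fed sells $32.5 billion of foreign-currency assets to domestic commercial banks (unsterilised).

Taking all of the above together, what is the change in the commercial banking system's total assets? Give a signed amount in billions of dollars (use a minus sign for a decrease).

Fed balance sheet:
  Assets:      Foreign assets −$32.5B
  Liabilities: Bank reserves +$31.5B, Government deposits −$64B
Commercial banking system:
  Assets:      Reserves at CB +$31.5B, Foreign assets +$32.5B
  Liabilities: Checkable deposits +$64B
Change in total bank assets = +$64 billion.

+$64 billion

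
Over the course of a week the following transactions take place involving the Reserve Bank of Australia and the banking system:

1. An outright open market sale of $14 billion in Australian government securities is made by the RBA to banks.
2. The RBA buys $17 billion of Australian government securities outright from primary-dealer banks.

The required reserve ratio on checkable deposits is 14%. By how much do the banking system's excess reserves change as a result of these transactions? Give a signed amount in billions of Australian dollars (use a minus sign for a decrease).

OMO sale (to banks) $14 billion: reserves −$14B, deposits 0.
OMO purchase (from banks) $17 billion: reserves +$17B, deposits 0.
Totals: Δreserves = +$3B, Δdeposits = 0.
Δrequired reserves = 14% × 0 = 0.
Δexcess reserves = Δreserves − Δrequired = +$3B − (0) = +$3 billion.

+$3 billion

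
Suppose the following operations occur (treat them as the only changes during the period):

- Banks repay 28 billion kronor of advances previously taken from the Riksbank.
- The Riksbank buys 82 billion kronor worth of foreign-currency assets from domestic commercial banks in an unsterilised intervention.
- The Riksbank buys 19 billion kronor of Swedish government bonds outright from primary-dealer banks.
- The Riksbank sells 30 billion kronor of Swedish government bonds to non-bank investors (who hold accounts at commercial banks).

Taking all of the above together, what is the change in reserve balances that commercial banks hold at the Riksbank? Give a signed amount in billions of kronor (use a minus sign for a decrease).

+43 billion

Riksbank balance sheet:
  Assets:      Securities −11B, Loans to banks −28B, Foreign assets +82B
  Liabilities: Bank reserves +43B
So the change in reserve balances that commercial banks hold at the Riksbank is +43 billion.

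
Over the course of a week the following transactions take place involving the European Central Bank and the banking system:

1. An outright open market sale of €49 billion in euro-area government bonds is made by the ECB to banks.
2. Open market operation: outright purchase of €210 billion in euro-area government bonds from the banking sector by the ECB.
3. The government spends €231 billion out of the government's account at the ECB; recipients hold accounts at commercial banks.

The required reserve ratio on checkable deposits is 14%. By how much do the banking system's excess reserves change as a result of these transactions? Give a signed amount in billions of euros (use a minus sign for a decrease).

+€359.66 billion

OMO sale (to banks) €49 billion: reserves −€49B, deposits 0.
OMO purchase (from banks) €210 billion: reserves +€210B, deposits 0.
Government spending €231 billion: reserves +€231B, deposits +€231B.
Totals: Δreserves = +€392B, Δdeposits = +€231B.
Δrequired reserves = 14% × +€231B = +€32.34B.
Δexcess reserves = Δreserves − Δrequired = +€392B − (+€32.34B) = +€359.66 billion.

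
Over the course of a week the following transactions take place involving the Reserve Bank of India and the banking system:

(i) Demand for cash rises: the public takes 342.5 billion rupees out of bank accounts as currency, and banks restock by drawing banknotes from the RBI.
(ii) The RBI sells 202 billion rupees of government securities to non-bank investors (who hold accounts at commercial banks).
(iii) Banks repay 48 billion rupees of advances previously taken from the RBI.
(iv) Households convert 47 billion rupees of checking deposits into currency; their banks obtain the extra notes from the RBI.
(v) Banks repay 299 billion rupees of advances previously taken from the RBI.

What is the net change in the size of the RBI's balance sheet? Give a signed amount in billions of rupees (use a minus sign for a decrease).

-549 billion

Currency withdrawal 342.5 billion rupees: only the composition of liabilities changes → 0.
Asset sale (to non-banks) 202 billion rupees: an RBI asset is shed → −202B.
Discount-window repayment 48 billion rupees: an RBI asset is shed → −48B.
Currency withdrawal 47 billion rupees: only the composition of liabilities changes → 0.
Discount-window repayment 299 billion rupees: an RBI asset is shed → −299B.
Net: 0 − 202 − 48 + 0 − 299 = -549 billion.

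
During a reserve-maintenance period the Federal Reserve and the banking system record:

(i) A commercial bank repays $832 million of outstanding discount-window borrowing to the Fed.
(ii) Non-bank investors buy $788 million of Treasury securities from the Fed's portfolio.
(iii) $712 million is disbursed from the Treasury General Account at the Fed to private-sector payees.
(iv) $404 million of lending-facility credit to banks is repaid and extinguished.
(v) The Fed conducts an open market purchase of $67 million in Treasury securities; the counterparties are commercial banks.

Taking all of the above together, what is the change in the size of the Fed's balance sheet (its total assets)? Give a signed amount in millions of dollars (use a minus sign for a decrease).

Fed balance sheet:
  Assets:      Securities −$721M, Loans to banks −$1236M
  Liabilities: Bank reserves −$1245M, Government deposits −$712M
Commercial banking system:
  Assets:      Reserves at CB −$1245M, Securities −$67M
  Liabilities: Checkable deposits −$76M, Borrowings from CB −$1236M
Change in total Fed assets = -$1957 million.

-$1957 million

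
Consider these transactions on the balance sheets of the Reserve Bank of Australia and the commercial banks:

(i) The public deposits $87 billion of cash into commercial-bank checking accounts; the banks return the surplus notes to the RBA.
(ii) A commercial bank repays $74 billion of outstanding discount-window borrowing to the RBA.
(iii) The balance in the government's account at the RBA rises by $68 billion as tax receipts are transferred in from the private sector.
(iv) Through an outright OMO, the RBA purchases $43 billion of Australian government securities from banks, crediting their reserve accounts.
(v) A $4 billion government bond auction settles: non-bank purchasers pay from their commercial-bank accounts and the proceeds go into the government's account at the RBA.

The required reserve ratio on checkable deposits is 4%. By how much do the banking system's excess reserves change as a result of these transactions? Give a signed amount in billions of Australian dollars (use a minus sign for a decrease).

Currency deposit $87 billion: reserves +$87B, deposits +$87B.
Discount-window repayment $74 billion: reserves −$74B, deposits 0.
Government account inflow $68 billion: reserves −$68B, deposits −$68B.
OMO purchase (from banks) $43 billion: reserves +$43B, deposits 0.
Government account inflow $4 billion: reserves −$4B, deposits −$4B.
Totals: Δreserves = −$16B, Δdeposits = +$15B.
Δrequired reserves = 4% × +$15B = +$0.6B.
Δexcess reserves = Δreserves − Δrequired = −$16B − (+$0.6B) = -$16.6 billion.

-$16.6 billion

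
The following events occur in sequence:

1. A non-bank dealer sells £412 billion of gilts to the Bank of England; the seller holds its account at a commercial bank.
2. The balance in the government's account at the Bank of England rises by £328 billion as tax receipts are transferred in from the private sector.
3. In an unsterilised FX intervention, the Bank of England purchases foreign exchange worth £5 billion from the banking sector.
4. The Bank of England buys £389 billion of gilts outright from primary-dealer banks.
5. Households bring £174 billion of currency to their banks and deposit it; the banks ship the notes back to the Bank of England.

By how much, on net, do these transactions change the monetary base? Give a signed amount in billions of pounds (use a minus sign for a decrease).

Asset purchase (from non-banks) £412 billion: Bank of England balance sheet expands → +£412B.
Government account inflow £328 billion: reserves shift to a non-base liability → −£328B.
FX purchase £5 billion: Bank of England balance sheet expands → +£5B.
OMO purchase (from banks) £389 billion: Bank of England balance sheet expands → +£389B.
Currency deposit £174 billion: just a shift between currency and reserves — both are base money → 0.
Net: 412 − 328 + 5 + 389 + 0 = +£478 billion.

+£478 billion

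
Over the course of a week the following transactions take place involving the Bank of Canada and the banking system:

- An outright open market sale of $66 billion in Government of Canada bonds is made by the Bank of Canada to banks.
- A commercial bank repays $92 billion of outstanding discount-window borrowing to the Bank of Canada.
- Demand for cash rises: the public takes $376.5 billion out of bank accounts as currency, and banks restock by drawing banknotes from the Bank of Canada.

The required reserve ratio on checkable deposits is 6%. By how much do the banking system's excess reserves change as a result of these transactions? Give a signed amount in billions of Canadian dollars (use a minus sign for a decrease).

-$511.91 billion

OMO sale (to banks) $66 billion: reserves −$66B, deposits 0.
Discount-window repayment $92 billion: reserves −$92B, deposits 0.
Currency withdrawal $376.5 billion: reserves −$376.5B, deposits −$376.5B.
Totals: Δreserves = −$534.5B, Δdeposits = −$376.5B.
Δrequired reserves = 6% × −$376.5B = −$22.59B.
Δexcess reserves = Δreserves − Δrequired = −$534.5B − (−$22.59B) = -$511.91 billion.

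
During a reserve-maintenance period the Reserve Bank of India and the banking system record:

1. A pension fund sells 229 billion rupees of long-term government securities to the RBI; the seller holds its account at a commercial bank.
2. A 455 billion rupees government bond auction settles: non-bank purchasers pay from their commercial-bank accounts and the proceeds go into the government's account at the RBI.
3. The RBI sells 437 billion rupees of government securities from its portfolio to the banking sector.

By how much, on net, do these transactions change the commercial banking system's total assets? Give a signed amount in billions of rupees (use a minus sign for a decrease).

-226 billion

RBI balance sheet:
  Assets:      Securities −208B
  Liabilities: Bank reserves −663B, Government deposits +455B
Commercial banking system:
  Assets:      Reserves at CB −663B, Securities +437B
  Liabilities: Checkable deposits −226B
Change in total bank assets = -226 billion.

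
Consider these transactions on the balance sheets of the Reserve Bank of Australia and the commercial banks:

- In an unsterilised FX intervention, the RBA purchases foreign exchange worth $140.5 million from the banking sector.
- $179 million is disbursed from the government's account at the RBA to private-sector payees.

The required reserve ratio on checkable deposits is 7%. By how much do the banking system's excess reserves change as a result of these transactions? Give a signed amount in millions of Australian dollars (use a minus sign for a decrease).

FX purchase $140.5 million: reserves +$140.5M, deposits 0.
Government spending $179 million: reserves +$179M, deposits +$179M.
Totals: Δreserves = +$319.5M, Δdeposits = +$179M.
Δrequired reserves = 7% × +$179M = +$12.53M.
Δexcess reserves = Δreserves − Δrequired = +$319.5M − (+$12.53M) = +$306.97 million.

+$306.97 million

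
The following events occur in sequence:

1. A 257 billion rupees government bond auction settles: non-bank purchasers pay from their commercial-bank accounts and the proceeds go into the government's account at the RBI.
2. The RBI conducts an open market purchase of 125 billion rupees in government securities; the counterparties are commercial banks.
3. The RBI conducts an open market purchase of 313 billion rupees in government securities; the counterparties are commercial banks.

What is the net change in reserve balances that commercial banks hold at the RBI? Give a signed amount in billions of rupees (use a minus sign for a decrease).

RBI balance sheet:
  Assets:      Securities +438B
  Liabilities: Bank reserves +181B, Government deposits +257B
So the change in reserve balances that commercial banks hold at the RBI is +181 billion.

+181 billion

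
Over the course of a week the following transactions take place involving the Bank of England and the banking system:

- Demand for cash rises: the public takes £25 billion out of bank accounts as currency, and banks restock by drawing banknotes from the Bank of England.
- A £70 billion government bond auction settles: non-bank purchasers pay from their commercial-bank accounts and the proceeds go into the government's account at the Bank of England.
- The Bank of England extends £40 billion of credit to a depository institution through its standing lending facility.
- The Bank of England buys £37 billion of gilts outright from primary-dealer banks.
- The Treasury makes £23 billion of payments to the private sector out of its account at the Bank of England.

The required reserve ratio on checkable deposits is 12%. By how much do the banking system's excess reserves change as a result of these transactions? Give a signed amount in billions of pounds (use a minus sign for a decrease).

Currency withdrawal £25 billion: reserves −£25B, deposits −£25B.
Government account inflow £70 billion: reserves −£70B, deposits −£70B.
Discount-window loan £40 billion: reserves +£40B, deposits 0.
OMO purchase (from banks) £37 billion: reserves +£37B, deposits 0.
Government spending £23 billion: reserves +£23B, deposits +£23B.
Totals: Δreserves = +£5B, Δdeposits = −£72B.
Δrequired reserves = 12% × −£72B = −£8.64B.
Δexcess reserves = Δreserves − Δrequired = +£5B − (−£8.64B) = +£13.64 billion.

+£13.64 billion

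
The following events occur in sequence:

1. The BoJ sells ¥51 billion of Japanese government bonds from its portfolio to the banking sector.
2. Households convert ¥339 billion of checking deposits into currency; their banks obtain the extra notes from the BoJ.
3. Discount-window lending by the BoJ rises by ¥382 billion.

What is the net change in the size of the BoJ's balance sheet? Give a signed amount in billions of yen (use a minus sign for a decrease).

BoJ balance sheet:
  Assets:      Securities −¥51B, Loans to banks +¥382B
  Liabilities: Bank reserves −¥8B, Currency in circulation +¥339B
Change in total BoJ assets = +¥331 billion.

+¥331 billion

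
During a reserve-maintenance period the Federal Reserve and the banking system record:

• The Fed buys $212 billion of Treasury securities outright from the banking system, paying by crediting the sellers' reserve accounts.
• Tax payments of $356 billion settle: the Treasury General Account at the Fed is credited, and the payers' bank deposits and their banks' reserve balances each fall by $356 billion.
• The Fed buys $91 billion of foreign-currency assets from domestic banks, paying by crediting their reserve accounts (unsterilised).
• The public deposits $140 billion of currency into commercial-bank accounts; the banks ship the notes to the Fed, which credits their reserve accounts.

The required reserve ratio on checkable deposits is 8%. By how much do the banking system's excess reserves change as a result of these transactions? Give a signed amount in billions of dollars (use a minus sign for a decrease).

OMO purchase (from banks) $212 billion: reserves +$212B, deposits 0.
Government account inflow $356 billion: reserves −$356B, deposits −$356B.
FX purchase $91 billion: reserves +$91B, deposits 0.
Currency deposit $140 billion: reserves +$140B, deposits +$140B.
Totals: Δreserves = +$87B, Δdeposits = −$216B.
Δrequired reserves = 8% × −$216B = −$17.28B.
Δexcess reserves = Δreserves − Δrequired = +$87B − (−$17.28B) = +$104.28 billion.

+$104.28 billion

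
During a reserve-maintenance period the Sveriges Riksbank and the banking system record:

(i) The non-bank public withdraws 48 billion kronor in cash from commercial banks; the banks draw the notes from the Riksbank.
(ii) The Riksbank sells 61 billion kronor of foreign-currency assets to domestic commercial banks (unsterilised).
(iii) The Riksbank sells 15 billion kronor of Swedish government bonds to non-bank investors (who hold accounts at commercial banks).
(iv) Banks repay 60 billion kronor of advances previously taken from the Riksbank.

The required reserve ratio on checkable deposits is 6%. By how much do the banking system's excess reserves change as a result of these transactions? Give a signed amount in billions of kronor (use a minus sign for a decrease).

Currency withdrawal 48 billion kronor: reserves −48B, deposits −48B.
FX sale 61 billion kronor: reserves −61B, deposits 0.
Asset sale (to non-banks) 15 billion kronor: reserves −15B, deposits −15B.
Discount-window repayment 60 billion kronor: reserves −60B, deposits 0.
Totals: Δreserves = −184B, Δdeposits = −63B.
Δrequired reserves = 6% × −63B = −3.78B.
Δexcess reserves = Δreserves − Δrequired = −184B − (−3.78B) = -180.22 billion.

-180.22 billion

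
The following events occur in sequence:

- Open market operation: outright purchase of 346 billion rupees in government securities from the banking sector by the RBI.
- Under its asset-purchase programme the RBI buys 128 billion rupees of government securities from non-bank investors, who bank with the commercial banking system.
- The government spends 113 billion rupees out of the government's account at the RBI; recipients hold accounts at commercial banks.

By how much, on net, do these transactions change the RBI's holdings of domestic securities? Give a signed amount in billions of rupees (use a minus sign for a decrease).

+474 billion

OMO purchase (from banks) 346 billion rupees: securities added to the RBI's portfolio → +346B.
Asset purchase (from non-banks) 128 billion rupees: securities added to the RBI's portfolio → +128B.
Government spending 113 billion rupees: the RBI's securities portfolio is untouched → 0.
Net: 346 + 128 + 0 = +474 billion.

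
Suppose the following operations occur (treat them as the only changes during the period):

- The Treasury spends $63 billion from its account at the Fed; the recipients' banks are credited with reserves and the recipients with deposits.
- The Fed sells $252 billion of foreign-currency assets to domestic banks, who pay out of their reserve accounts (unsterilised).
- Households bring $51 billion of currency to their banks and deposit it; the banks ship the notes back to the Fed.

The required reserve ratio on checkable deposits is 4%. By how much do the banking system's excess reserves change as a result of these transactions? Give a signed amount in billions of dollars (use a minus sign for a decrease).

Government spending $63 billion: reserves +$63B, deposits +$63B.
FX sale $252 billion: reserves −$252B, deposits 0.
Currency deposit $51 billion: reserves +$51B, deposits +$51B.
Totals: Δreserves = −$138B, Δdeposits = +$114B.
Δrequired reserves = 4% × +$114B = +$4.56B.
Δexcess reserves = Δreserves − Δrequired = −$138B − (+$4.56B) = -$142.56 billion.

-$142.56 billion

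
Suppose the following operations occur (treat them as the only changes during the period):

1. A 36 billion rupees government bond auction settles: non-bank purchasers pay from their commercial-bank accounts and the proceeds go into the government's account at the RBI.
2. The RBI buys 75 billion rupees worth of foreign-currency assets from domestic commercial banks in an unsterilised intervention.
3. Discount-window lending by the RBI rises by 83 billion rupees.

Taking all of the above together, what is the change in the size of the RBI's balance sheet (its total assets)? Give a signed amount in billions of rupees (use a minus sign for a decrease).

+158 billion

RBI balance sheet:
  Assets:      Loans to banks +83B, Foreign assets +75B
  Liabilities: Bank reserves +122B, Government deposits +36B
Commercial banking system:
  Assets:      Reserves at CB +122B, Foreign assets −75B
  Liabilities: Checkable deposits −36B, Borrowings from CB +83B
Change in total RBI assets = +158 billion.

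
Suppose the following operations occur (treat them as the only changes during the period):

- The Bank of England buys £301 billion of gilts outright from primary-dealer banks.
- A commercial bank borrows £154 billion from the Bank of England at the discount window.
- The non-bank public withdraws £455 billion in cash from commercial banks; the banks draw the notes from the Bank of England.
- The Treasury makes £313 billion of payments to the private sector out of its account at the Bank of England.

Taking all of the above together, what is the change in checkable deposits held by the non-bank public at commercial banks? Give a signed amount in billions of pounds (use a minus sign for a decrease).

Bank of England balance sheet:
  Assets:      Securities +£301B, Loans to banks +£154B
  Liabilities: Bank reserves +£313B, Currency in circulation +£455B, Government deposits −£313B
Commercial banking system:
  Assets:      Reserves at CB +£313B, Securities −£301B
  Liabilities: Checkable deposits −£142B, Borrowings from CB +£154B
So the change in checkable deposits held by the non-bank public at commercial banks is -£142 billion.

-£142 billion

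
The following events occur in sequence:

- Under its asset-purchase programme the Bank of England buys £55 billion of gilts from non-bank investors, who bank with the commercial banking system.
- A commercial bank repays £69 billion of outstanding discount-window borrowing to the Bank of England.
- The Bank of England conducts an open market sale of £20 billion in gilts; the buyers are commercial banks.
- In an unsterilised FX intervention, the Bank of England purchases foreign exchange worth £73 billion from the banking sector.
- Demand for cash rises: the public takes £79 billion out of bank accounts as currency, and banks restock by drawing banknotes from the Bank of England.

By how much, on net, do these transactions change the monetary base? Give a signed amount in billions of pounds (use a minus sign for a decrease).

+£39 billion

Bank of England balance sheet:
  Assets:      Securities +£35B, Loans to banks −£69B, Foreign assets +£73B
  Liabilities: Bank reserves −£40B, Currency in circulation +£79B
Monetary base = currency + reserves: +£79B + (−£40B) = +£39 billion.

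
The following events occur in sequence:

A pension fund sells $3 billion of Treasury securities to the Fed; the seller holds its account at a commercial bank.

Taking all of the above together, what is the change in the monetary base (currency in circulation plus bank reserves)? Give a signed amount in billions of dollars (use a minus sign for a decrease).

+$3 billion

Asset purchase (from non-banks) $3 billion: Fed balance sheet expands → +$3B.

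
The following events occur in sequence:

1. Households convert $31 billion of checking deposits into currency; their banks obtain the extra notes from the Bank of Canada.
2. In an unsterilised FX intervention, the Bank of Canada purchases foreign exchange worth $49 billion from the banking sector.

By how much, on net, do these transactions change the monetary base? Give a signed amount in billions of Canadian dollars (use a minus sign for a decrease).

Currency withdrawal $31 billion: just a shift between currency and reserves — both are base money → 0.
FX purchase $49 billion: Bank of Canada balance sheet expands → +$49B.
Net: 0 + 49 = +$49 billion.

+$49 billion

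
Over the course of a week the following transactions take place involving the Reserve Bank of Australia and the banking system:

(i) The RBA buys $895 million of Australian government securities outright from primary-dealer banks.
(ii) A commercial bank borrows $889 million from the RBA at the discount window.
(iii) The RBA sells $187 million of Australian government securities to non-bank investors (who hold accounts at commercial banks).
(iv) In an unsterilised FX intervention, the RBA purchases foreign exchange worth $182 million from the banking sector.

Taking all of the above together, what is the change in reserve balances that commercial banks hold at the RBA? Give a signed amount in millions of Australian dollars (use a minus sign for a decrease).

+$1779 million

OMO purchase (from banks) $895 million: the RBA pays by crediting reserve accounts → +$895M.
Discount-window loan $889 million: the loan is credited to the bank's reserve account → +$889M.
Asset sale (to non-banks) $187 million: the non-bank buyers' banks settle from reserves → −$187M.
FX purchase $182 million: the RBA pays by crediting reserve accounts → +$182M.
Net: 895 + 889 − 187 + 182 = +$1779 million.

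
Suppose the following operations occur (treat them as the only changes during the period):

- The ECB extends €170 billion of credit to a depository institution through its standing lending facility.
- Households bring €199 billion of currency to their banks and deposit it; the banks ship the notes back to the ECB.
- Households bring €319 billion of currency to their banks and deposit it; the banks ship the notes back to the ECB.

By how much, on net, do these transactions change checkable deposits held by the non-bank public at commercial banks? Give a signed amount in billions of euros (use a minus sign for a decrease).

ECB balance sheet:
  Assets:      Loans to banks +€170B
  Liabilities: Bank reserves +€688B, Currency in circulation −€518B
Commercial banking system:
  Assets:      Reserves at CB +€688B
  Liabilities: Checkable deposits +€518B, Borrowings from CB +€170B
So the change in checkable deposits held by the non-bank public at commercial banks is +€518 billion.

+€518 billion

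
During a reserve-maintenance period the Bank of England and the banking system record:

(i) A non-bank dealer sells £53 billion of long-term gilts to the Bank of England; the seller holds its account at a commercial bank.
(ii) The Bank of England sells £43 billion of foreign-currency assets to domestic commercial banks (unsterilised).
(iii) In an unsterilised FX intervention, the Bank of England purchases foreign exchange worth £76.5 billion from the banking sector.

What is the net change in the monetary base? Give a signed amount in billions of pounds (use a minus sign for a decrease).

Bank of England balance sheet:
  Assets:      Securities +£53B, Foreign assets +£33.5B
  Liabilities: Bank reserves +£86.5B
Monetary base = currency + reserves: 0 + (+£86.5B) = +£86.5 billion.

+£86.5 billion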